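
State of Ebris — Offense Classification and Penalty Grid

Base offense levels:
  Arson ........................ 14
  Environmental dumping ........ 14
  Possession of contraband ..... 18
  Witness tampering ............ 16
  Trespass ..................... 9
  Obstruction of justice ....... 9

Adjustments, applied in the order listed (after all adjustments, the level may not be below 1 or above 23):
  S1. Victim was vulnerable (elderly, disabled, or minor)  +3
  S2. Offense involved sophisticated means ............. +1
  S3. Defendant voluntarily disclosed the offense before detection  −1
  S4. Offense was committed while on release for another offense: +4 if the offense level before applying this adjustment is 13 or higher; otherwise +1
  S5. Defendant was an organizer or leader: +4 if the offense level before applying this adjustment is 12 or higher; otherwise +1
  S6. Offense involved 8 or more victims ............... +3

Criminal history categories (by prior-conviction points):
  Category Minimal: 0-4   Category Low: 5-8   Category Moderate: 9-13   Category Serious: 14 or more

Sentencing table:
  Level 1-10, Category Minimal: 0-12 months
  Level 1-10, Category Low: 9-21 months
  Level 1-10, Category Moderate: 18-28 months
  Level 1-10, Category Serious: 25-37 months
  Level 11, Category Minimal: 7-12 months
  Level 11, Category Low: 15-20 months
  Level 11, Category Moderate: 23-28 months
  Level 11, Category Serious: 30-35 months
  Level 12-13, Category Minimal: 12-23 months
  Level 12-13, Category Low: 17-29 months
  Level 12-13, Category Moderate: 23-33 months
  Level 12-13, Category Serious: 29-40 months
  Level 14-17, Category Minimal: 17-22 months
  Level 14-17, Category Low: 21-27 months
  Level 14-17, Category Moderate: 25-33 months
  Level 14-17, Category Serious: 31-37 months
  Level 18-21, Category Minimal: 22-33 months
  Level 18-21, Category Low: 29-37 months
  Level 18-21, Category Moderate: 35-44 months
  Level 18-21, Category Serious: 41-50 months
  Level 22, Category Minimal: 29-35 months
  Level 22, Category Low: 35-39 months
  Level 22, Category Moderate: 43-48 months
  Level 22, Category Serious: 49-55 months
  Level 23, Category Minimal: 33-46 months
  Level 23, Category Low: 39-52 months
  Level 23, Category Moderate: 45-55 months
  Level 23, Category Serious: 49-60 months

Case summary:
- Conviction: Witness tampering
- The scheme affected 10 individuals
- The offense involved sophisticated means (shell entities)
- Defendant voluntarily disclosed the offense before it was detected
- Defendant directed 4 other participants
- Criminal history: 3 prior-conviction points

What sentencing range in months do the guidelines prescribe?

33-46 months

Base offense level for witness tampering: 16.
S2 applies: 16 + 1 = 17.
S3 applies: 17 − 1 = 16.
S4 does not apply.
S5 applies (level before this adjustment is 16 ≥ 12, so +4): 16 + 4 = 20.
S6 applies: 20 + 3 = 23.
Final offense level: 23.
Criminal history: 3 prior points → Category Minimal (0-4).
Level 23 falls in the 23 band.
Grid: Level 23 × Category Minimal = 33-46 months.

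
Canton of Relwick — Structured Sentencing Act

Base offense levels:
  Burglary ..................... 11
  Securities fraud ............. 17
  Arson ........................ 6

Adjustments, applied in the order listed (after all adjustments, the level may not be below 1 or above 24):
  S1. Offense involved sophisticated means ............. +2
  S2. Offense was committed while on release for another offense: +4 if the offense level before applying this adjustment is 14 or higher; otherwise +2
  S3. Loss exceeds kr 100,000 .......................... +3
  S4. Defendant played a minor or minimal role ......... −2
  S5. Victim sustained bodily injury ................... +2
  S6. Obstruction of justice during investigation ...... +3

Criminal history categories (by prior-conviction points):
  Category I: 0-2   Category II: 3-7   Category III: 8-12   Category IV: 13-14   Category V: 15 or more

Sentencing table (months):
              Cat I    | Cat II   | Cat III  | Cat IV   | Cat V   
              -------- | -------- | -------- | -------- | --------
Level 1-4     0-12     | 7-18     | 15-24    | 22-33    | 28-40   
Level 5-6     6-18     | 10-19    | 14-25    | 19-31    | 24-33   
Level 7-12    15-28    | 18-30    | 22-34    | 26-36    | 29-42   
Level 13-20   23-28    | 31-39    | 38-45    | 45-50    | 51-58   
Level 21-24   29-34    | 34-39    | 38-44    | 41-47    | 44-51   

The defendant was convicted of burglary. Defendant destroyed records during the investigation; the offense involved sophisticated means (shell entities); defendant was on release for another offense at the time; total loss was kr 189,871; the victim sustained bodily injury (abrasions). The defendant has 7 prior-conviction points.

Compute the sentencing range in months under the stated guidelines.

Base offense level for burglary: 11.
S1 applies: 11 + 2 = 13.
S2 applies (level before this adjustment is 13 < 14, so +2): 13 + 2 = 15.
S3 applies: 15 + 3 = 18.
S4 does not apply.
S5 applies: 18 + 2 = 20.
S6 applies: 20 + 3 = 23.
Final offense level: 23.
Criminal history: 7 prior points → Category II (3-7).
Level 23 falls in the 21-24 band.
Grid: Level 21-24 × Category II = 34-39 months.

34-39 months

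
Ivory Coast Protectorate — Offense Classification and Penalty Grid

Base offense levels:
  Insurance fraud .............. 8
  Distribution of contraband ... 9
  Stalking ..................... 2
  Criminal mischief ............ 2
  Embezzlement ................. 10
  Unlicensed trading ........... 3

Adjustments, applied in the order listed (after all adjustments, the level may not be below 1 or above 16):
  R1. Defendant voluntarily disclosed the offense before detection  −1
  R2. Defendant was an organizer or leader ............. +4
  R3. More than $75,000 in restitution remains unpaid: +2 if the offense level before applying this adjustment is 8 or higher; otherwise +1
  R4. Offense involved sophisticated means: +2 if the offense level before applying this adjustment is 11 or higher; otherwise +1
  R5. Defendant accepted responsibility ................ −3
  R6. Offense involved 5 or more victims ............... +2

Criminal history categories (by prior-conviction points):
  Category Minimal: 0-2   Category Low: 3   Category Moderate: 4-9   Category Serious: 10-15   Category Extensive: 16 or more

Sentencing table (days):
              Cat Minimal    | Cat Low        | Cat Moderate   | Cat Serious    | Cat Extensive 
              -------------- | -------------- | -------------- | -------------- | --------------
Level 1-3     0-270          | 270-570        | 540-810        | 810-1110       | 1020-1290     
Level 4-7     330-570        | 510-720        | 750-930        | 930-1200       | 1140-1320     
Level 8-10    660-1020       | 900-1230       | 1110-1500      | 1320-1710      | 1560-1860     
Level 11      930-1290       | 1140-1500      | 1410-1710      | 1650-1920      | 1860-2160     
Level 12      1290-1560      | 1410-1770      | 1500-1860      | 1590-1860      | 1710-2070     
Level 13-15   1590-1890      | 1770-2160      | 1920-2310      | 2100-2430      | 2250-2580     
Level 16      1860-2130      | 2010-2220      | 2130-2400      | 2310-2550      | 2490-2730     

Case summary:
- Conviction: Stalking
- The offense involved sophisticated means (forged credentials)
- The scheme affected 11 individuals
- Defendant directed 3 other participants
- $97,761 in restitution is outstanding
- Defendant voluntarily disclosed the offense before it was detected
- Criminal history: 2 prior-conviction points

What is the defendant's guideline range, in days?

660-1020 days

Base offense level for stalking: 2.
R1 applies: 2 − 1 = 1.
R2 applies: 1 + 4 = 5.
R3 applies (level before this adjustment is 5 < 8, so +1): 5 + 1 = 6.
R4 applies (level before this adjustment is 6 < 11, so +1): 6 + 1 = 7.
R5 does not apply.
R6 applies: 7 + 2 = 9.
Final offense level: 9.
Criminal history: 2 prior points → Category Minimal (0-2).
Level 9 falls in the 8-10 band.
Grid: Level 8-10 × Category Minimal = 660-1020 days.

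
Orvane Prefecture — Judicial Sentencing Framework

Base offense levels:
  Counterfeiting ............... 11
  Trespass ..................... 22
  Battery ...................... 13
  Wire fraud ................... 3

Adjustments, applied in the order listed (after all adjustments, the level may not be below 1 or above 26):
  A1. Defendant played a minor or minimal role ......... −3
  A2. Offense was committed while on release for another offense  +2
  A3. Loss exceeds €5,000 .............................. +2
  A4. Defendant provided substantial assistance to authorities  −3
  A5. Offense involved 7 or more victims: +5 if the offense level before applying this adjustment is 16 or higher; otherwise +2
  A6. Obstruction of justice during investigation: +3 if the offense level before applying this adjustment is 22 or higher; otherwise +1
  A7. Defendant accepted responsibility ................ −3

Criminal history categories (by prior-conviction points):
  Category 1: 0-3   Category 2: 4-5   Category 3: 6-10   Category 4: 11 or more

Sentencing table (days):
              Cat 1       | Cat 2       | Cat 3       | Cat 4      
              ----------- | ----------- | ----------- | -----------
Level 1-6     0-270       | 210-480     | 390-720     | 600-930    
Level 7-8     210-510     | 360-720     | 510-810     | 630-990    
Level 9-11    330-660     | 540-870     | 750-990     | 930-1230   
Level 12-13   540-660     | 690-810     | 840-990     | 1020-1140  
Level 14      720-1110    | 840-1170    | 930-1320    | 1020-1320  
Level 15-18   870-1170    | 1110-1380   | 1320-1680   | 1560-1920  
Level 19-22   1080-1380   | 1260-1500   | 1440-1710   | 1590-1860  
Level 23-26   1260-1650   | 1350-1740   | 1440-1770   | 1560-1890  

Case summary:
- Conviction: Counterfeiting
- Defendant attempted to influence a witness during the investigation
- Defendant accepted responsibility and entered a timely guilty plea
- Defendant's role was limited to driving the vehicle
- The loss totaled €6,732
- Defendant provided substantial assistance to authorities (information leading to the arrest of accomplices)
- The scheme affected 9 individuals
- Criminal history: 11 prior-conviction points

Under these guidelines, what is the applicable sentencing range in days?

Base offense level for counterfeiting: 11.
A1 applies: 11 − 3 = 8.
A2 does not apply.
A3 applies: 8 + 2 = 10.
A4 applies: 10 − 3 = 7.
A5 applies (level before this adjustment is 7 < 16, so +2): 7 + 2 = 9.
A6 applies (level before this adjustment is 9 < 22, so +1): 9 + 1 = 10.
A7 applies: 10 − 3 = 7.
Final offense level: 7.
Criminal history: 11 prior points → Category 4 (11+).
Level 7 falls in the 7-8 band.
Grid: Level 7-8 × Category 4 = 630-990 days.

630-990 days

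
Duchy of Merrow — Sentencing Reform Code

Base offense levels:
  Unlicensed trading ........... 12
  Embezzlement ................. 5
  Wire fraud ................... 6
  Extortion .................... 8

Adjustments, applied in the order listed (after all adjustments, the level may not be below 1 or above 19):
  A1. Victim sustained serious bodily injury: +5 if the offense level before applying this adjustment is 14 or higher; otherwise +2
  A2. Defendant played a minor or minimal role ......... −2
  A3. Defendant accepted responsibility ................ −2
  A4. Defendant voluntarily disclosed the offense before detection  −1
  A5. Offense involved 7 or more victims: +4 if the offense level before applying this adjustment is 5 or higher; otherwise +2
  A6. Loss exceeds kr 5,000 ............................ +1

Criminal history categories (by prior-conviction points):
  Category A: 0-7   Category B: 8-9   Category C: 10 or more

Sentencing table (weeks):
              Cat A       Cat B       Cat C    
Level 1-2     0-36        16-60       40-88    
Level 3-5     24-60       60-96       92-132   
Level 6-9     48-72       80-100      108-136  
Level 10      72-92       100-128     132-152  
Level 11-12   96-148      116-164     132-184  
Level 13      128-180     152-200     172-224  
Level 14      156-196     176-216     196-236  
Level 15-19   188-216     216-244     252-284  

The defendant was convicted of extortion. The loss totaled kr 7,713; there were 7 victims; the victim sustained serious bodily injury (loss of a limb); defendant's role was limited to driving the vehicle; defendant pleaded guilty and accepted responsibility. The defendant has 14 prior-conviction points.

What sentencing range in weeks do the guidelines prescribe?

132-184 weeks

Base offense level for extortion: 8.
A1 applies (level before this adjustment is 8 < 14, so +2): 8 + 2 = 10.
A2 applies: 10 − 2 = 8.
A3 applies: 8 − 2 = 6.
A4 does not apply.
A5 applies (level before this adjustment is 6 ≥ 5, so +4): 6 + 4 = 10.
A6 applies: 10 + 1 = 11.
Final offense level: 11.
Criminal history: 14 prior points → Category C (10+).
Level 11 falls in the 11-12 band.
Grid: Level 11-12 × Category C = 132-184 weeks.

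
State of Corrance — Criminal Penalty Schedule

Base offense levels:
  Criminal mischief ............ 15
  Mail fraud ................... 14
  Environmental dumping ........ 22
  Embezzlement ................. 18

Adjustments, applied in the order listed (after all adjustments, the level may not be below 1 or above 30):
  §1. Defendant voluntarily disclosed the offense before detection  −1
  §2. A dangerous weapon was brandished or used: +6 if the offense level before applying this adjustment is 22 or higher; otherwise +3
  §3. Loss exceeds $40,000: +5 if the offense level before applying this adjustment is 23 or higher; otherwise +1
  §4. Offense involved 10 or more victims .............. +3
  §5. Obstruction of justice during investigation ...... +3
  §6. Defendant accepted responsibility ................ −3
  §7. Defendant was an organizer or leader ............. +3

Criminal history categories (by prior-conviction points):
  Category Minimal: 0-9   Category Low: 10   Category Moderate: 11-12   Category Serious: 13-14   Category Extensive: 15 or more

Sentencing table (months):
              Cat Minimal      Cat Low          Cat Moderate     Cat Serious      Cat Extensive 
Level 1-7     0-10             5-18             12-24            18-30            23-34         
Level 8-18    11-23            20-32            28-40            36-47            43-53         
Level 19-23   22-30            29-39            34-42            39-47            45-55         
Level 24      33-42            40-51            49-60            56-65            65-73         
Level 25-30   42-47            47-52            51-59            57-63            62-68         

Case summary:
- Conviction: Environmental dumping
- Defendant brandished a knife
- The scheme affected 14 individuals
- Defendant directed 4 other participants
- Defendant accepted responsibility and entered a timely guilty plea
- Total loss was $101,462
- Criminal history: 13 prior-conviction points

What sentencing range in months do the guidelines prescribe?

Base offense level for environmental dumping: 22.
§2 applies (level before this adjustment is 22 ≥ 22, so +6): 22 + 6 = 28.
§3 applies (level before this adjustment is 28 ≥ 23, so +5): 28 + 5 = 33.
§4 applies: 33 + 3 = 36.
§6 applies: 36 − 3 = 33.
§7 applies: 33 + 3 = 36.
Level 36 exceeds the maximum of 30; capped at 30.
Final offense level: 30.
Criminal history: 13 prior points → Category Serious (13-14).
Level 30 falls in the 25-30 band.
Grid: Level 25-30 × Category Serious = 57-63 months.

57-63 months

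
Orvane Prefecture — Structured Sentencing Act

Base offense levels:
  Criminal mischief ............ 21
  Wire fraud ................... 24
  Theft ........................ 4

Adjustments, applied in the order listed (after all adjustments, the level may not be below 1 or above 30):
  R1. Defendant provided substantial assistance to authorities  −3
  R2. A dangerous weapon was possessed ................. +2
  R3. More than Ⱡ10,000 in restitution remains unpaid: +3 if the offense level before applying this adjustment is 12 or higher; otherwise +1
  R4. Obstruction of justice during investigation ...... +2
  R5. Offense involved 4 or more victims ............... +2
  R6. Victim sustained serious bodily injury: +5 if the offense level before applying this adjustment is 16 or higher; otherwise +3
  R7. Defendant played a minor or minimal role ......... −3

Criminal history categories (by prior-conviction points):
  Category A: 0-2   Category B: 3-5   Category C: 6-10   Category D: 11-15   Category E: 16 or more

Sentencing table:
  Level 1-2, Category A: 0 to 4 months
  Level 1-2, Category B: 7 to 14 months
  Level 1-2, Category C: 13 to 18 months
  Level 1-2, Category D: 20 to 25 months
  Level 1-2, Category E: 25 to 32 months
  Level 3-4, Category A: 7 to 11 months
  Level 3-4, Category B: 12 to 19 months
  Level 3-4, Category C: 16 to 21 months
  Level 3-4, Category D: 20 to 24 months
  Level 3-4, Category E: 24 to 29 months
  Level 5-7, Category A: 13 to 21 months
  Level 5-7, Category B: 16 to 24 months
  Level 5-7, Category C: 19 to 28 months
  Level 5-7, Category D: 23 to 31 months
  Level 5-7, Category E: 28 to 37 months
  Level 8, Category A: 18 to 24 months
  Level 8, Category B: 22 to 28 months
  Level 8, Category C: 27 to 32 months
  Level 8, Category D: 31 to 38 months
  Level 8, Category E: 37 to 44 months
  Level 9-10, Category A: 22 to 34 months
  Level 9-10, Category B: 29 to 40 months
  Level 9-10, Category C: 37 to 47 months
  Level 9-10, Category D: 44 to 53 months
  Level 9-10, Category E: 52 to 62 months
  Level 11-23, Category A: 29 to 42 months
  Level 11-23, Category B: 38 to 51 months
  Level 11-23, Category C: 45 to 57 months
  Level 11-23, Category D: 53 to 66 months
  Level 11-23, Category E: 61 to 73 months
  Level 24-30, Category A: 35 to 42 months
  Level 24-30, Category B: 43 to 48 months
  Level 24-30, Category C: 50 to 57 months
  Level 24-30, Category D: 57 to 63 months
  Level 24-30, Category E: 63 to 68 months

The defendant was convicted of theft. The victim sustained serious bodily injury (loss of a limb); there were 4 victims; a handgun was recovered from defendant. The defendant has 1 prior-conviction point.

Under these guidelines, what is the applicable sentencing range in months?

Base offense level for theft: 4.
R2 applies: 4 + 2 = 6.
R4 does not apply.
R5 applies: 6 + 2 = 8.
R6 applies (level before this adjustment is 8 < 16, so +3): 8 + 3 = 11.
R7 does not apply.
Final offense level: 11.
Criminal history: 1 prior point → Category A (0-2).
Level 11 falls in the 11-23 band.
Grid: Level 11-23 × Category A = 29-42 months.

29-42 months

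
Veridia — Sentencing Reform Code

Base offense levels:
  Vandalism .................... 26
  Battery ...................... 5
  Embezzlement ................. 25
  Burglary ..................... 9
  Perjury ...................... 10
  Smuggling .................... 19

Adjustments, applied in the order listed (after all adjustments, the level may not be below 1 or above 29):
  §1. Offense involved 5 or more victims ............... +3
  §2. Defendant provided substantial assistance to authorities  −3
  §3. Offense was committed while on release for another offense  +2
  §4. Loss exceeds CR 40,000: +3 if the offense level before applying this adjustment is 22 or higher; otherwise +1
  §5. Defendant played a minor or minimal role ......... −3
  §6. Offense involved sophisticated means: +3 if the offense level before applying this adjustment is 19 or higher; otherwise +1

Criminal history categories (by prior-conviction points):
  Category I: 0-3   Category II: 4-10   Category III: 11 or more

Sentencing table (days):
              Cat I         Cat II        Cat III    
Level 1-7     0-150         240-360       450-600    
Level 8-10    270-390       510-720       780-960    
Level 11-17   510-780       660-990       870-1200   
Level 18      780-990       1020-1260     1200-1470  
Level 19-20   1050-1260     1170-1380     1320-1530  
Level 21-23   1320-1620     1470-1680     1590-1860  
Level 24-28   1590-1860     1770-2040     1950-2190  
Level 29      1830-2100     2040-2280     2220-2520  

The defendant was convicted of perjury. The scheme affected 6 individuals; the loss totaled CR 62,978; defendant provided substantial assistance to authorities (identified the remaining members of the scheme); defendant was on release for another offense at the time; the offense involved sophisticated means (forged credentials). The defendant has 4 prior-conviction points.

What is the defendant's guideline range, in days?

660-990 days

Base offense level for perjury: 10.
§1 applies: 10 + 3 = 13.
§2 applies: 13 − 3 = 10.
§3 applies: 10 + 2 = 12.
§4 applies (level before this adjustment is 12 < 22, so +1): 12 + 1 = 13.
§6 applies (level before this adjustment is 13 < 19, so +1): 13 + 1 = 14.
Final offense level: 14.
Criminal history: 4 prior points → Category II (4-10).
Level 14 falls in the 11-17 band.
Grid: Level 11-17 × Category II = 660-990 days.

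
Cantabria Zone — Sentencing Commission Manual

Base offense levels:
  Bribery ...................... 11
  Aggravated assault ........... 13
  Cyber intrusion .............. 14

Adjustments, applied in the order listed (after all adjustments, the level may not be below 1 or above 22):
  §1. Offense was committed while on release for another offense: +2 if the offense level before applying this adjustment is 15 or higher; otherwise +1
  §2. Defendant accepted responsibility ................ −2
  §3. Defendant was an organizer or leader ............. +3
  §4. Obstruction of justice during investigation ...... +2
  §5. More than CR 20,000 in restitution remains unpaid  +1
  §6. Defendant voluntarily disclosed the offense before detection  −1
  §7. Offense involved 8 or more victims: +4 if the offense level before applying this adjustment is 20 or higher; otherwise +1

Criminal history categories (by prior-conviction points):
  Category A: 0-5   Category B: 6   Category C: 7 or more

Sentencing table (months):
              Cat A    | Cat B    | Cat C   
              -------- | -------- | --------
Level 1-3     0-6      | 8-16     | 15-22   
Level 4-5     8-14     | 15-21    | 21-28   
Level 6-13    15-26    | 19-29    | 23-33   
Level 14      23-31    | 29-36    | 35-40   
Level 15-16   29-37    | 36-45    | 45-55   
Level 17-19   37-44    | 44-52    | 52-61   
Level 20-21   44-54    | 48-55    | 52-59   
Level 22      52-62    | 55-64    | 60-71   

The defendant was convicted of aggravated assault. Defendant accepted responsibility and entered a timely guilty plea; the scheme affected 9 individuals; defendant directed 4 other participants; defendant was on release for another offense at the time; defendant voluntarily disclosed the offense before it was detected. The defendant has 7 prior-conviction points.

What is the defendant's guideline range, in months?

45-55 months

Base offense level for aggravated assault: 13.
§1 applies (level before this adjustment is 13 < 15, so +1): 13 + 1 = 14.
§2 applies: 14 − 2 = 12.
§3 applies: 12 + 3 = 15.
§4 does not apply.
§5 does not apply.
§6 applies: 15 − 1 = 14.
§7 applies (level before this adjustment is 14 < 20, so +1): 14 + 1 = 15.
Final offense level: 15.
Criminal history: 7 prior points → Category C (7+).
Level 15 falls in the 15-16 band.
Grid: Level 15-16 × Category C = 45-55 months.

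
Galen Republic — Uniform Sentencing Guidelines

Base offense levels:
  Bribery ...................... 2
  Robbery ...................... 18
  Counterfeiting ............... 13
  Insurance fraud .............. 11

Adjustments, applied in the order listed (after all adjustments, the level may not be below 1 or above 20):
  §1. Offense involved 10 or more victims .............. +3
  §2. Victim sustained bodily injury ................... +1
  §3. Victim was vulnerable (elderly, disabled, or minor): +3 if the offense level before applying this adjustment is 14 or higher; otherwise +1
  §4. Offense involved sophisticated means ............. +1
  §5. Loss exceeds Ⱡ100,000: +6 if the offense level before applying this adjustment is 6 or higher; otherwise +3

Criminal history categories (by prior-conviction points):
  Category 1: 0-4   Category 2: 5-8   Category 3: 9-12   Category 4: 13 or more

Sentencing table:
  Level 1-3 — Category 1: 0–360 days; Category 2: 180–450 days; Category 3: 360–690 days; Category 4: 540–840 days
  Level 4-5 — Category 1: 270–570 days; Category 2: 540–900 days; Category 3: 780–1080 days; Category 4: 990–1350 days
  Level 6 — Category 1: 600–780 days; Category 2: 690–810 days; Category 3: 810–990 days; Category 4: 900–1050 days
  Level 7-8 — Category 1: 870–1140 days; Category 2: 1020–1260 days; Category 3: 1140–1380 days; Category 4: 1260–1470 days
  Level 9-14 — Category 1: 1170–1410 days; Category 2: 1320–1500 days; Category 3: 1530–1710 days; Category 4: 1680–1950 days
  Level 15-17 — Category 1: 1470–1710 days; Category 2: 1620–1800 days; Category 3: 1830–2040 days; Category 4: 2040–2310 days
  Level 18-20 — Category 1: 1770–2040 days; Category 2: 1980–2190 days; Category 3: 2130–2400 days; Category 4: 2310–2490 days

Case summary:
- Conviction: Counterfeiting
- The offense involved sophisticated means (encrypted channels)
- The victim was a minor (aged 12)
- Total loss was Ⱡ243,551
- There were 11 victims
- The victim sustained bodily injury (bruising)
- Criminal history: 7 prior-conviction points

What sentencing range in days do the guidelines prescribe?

1980-2190 days

Base offense level for counterfeiting: 13.
§1 applies: 13 + 3 = 16.
§2 applies: 16 + 1 = 17.
§3 applies (level before this adjustment is 17 ≥ 14, so +3): 17 + 3 = 20.
§4 applies: 20 + 1 = 21.
§5 applies (level before this adjustment is 21 ≥ 6, so +6): 21 + 6 = 27.
Level 27 exceeds the maximum of 20; capped at 20.
Final offense level: 20.
Criminal history: 7 prior points → Category 2 (5-8).
Level 20 falls in the 18-20 band.
Grid: Level 18-20 × Category 2 = 1980-2190 days.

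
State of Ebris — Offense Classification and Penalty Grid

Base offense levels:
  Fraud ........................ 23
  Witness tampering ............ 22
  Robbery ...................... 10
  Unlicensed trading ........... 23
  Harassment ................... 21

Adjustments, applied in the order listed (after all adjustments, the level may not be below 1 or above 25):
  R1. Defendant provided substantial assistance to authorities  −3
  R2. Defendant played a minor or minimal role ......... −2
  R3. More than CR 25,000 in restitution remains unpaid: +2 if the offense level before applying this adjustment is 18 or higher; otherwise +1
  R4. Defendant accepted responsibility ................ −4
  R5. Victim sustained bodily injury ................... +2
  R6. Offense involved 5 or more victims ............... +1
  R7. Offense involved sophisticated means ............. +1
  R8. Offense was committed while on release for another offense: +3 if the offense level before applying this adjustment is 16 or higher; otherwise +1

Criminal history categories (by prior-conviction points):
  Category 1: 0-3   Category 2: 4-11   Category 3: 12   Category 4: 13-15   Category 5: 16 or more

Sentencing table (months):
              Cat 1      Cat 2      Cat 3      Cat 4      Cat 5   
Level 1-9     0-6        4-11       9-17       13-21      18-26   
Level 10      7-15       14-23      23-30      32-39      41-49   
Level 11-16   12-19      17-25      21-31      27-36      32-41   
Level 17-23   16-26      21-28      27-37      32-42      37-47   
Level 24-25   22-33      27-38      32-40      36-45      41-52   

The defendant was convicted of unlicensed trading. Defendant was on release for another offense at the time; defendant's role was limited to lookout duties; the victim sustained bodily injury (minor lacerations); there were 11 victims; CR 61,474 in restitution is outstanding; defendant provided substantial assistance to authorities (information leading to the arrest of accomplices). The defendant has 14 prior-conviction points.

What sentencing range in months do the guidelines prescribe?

Base offense level for unlicensed trading: 23.
R1 applies: 23 − 3 = 20.
R2 applies: 20 − 2 = 18.
R3 applies (level before this adjustment is 18 ≥ 18, so +2): 18 + 2 = 20.
R5 applies: 20 + 2 = 22.
R6 applies: 22 + 1 = 23.
R7 does not apply.
R8 applies (level before this adjustment is 23 ≥ 16, so +3): 23 + 3 = 26.
Level 26 exceeds the maximum of 25; capped at 25.
Final offense level: 25.
Criminal history: 14 prior points → Category 4 (13-15).
Level 25 falls in the 24-25 band.
Grid: Level 24-25 × Category 4 = 36-45 months.

36-45 months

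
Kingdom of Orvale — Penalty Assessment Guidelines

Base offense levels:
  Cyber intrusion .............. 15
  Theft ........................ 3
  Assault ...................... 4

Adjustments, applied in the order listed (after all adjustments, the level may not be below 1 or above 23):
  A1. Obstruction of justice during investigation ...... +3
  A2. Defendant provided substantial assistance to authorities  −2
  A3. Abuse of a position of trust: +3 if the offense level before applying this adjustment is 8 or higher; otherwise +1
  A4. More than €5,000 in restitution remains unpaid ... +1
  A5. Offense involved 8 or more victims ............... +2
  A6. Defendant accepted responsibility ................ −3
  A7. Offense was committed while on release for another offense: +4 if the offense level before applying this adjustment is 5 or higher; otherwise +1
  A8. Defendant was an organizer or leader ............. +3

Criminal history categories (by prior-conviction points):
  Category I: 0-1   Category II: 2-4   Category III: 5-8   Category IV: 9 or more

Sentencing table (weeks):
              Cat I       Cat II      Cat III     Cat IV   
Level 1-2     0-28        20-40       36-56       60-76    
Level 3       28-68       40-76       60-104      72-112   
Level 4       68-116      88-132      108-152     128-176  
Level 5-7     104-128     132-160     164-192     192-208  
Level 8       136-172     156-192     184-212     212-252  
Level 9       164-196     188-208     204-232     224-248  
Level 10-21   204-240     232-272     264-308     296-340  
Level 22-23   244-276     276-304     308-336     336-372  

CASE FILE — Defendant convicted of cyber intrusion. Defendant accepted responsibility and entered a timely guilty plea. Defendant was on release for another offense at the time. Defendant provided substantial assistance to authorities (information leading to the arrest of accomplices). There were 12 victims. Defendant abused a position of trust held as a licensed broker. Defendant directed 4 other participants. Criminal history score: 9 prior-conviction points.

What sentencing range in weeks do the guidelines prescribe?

336-372 weeks

Base offense level for cyber intrusion: 15.
A1 does not apply.
A2 applies: 15 − 2 = 13.
A3 applies (level before this adjustment is 13 ≥ 8, so +3): 13 + 3 = 16.
A5 applies: 16 + 2 = 18.
A6 applies: 18 − 3 = 15.
A7 applies (level before this adjustment is 15 ≥ 5, so +4): 15 + 4 = 19.
A8 applies: 19 + 3 = 22.
Final offense level: 22.
Criminal history: 9 prior points → Category IV (9+).
Level 22 falls in the 22-23 band.
Grid: Level 22-23 × Category IV = 336-372 weeks.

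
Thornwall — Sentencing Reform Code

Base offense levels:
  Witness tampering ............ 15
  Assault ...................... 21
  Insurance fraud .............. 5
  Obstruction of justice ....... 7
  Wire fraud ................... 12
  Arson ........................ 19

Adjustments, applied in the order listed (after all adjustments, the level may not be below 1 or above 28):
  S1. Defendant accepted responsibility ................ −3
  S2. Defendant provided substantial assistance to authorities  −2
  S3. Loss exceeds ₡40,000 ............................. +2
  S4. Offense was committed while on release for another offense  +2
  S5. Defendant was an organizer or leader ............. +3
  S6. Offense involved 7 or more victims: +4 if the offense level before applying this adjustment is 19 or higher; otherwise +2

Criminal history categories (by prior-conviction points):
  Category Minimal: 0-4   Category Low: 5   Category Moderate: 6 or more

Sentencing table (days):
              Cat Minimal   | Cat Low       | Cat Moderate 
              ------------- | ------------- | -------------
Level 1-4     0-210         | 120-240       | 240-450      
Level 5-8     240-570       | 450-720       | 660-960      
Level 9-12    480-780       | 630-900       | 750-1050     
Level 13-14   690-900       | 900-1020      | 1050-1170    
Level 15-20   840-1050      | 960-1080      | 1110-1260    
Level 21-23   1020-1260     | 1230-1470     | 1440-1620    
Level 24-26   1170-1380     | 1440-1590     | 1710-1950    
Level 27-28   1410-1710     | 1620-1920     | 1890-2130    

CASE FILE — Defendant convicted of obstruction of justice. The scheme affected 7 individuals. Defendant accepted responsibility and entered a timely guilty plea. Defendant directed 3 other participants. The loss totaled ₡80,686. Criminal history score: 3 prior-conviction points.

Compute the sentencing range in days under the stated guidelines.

480-780 days

Base offense level for obstruction of justice: 7.
S1 applies: 7 − 3 = 4.
S3 applies: 4 + 2 = 6.
S4 does not apply.
S5 applies: 6 + 3 = 9.
S6 applies (level before this adjustment is 9 < 19, so +2): 9 + 2 = 11.
Final offense level: 11.
Criminal history: 3 prior points → Category Minimal (0-4).
Level 11 falls in the 9-12 band.
Grid: Level 9-12 × Category Minimal = 480-780 days.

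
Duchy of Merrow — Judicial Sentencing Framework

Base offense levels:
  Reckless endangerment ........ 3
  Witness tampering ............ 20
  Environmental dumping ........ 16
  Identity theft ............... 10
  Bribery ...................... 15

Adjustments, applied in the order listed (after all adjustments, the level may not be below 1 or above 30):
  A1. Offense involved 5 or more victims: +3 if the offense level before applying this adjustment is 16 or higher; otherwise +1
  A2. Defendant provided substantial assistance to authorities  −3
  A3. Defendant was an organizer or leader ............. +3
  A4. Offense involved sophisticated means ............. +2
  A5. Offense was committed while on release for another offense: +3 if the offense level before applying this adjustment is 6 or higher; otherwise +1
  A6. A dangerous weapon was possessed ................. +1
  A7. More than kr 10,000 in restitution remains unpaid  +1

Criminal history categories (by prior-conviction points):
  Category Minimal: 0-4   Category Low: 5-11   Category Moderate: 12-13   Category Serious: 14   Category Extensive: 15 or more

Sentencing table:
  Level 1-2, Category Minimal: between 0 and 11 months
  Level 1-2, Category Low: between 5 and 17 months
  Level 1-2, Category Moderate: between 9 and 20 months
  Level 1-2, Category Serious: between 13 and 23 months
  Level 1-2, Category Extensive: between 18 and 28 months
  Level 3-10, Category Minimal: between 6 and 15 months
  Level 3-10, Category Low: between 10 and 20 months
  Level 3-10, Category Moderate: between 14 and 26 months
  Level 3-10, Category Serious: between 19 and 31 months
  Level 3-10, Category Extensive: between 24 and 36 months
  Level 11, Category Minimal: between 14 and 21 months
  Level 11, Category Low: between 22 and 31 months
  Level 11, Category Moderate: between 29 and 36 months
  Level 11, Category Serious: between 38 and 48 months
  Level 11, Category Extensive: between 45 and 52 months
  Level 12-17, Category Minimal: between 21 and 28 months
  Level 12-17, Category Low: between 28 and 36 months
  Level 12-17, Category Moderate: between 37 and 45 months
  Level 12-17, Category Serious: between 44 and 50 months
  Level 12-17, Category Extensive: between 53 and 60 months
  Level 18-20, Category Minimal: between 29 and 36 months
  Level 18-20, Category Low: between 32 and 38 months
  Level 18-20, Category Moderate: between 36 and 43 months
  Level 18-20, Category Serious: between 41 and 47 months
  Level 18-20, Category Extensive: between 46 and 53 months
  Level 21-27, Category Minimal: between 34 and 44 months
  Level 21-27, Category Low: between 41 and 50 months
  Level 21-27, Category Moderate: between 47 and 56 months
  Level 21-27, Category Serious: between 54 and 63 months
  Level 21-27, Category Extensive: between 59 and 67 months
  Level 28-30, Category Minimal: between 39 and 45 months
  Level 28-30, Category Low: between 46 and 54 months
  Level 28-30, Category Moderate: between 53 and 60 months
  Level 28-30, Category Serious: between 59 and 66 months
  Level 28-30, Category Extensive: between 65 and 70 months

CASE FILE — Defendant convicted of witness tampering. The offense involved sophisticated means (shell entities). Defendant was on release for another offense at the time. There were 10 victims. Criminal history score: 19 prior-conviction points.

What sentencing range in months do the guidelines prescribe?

Base offense level for witness tampering: 20.
A1 applies (level before this adjustment is 20 ≥ 16, so +3): 20 + 3 = 23.
A2 does not apply.
A4 applies: 23 + 2 = 25.
A5 applies (level before this adjustment is 25 ≥ 6, so +3): 25 + 3 = 28.
A6 does not apply.
Final offense level: 28.
Criminal history: 19 prior points → Category Extensive (15+).
Level 28 falls in the 28-30 band.
Grid: Level 28-30 × Category Extensive = 65-70 months.

65-70 months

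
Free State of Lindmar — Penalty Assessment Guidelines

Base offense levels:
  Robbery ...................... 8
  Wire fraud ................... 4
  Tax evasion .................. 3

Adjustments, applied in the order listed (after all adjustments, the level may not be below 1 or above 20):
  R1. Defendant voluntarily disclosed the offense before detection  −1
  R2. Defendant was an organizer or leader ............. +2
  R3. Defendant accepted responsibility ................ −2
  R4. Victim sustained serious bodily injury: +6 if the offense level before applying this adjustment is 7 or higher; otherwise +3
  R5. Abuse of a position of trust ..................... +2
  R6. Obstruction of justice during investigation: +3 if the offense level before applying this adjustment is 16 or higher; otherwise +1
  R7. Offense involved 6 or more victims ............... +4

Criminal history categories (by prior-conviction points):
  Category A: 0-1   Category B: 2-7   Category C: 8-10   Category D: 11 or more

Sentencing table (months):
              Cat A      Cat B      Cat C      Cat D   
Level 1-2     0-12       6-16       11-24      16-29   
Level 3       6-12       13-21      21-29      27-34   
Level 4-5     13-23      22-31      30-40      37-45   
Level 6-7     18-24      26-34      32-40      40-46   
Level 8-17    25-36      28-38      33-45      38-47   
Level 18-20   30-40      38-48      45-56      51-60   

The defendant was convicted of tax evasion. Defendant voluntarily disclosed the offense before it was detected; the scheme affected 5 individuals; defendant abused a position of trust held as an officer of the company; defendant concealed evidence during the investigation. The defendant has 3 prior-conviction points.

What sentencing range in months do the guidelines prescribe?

22-31 months

Base offense level for tax evasion: 3.
R1 applies: 3 − 1 = 2.
R2 does not apply.
R3 does not apply.
R5 applies: 2 + 2 = 4.
R6 applies (level before this adjustment is 4 < 16, so +1): 4 + 1 = 5.
Final offense level: 5.
Criminal history: 3 prior points → Category B (2-7).
Level 5 falls in the 4-5 band.
Grid: Level 4-5 × Category B = 22-31 months.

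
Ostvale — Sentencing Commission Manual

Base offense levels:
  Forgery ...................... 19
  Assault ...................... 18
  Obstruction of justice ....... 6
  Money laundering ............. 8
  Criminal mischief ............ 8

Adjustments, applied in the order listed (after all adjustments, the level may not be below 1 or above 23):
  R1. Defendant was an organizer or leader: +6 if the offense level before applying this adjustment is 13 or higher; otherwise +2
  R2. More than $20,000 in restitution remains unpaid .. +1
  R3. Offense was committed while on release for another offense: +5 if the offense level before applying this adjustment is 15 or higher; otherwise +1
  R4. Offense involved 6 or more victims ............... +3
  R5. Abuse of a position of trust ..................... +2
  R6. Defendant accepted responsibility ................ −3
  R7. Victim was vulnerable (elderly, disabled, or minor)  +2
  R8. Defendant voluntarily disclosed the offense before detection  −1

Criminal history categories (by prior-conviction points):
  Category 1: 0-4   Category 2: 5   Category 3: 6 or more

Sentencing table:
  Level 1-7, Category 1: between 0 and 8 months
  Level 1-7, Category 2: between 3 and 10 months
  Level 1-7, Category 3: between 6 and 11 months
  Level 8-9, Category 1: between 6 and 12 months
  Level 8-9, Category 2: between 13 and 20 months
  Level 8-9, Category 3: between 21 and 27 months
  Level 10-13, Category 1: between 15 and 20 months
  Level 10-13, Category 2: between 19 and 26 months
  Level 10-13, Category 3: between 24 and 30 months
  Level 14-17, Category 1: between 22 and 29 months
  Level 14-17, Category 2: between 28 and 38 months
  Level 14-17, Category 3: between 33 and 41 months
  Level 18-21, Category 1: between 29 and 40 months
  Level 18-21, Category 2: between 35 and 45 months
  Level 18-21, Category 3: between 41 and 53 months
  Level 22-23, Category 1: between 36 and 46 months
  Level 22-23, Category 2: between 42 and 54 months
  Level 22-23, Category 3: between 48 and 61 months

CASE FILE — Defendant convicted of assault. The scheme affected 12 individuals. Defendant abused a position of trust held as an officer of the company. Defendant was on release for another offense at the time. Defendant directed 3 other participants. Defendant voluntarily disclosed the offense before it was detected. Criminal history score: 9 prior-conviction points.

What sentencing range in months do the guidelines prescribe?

Base offense level for assault: 18.
R1 applies (level before this adjustment is 18 ≥ 13, so +6): 18 + 6 = 24.
R2 does not apply.
R3 applies (level before this adjustment is 24 ≥ 15, so +5): 24 + 5 = 29.
R4 applies: 29 + 3 = 32.
R5 applies: 32 + 2 = 34.
R7 does not apply.
R8 applies: 34 − 1 = 33.
Level 33 exceeds the maximum of 23; capped at 23.
Final offense level: 23.
Criminal history: 9 prior points → Category 3 (6+).
Level 23 falls in the 22-23 band.
Grid: Level 22-23 × Category 3 = 48-61 months.

48-61 months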